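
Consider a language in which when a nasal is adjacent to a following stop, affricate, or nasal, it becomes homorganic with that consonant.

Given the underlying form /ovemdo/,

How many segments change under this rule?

1

/m/ before /d/ (alveolar) → [n]
1 segment changes.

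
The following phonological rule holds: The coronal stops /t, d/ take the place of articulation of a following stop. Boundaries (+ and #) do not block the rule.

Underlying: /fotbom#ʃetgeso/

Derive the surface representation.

[fopbom#ʃekgeso]

/t/ before /b/ (labial) → [p]
/t/ before /g/ (velar) → [k]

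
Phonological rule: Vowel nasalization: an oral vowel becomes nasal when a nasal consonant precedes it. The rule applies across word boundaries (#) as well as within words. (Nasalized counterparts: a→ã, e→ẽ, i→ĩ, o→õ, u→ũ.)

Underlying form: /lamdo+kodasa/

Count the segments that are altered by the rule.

0

No segment meets the rule's conditions.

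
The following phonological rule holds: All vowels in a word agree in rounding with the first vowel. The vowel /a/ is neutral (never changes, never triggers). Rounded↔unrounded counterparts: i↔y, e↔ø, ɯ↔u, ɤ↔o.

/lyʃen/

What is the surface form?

/e/ harmonizes with /y/ ([+round]) → [ø]

[lyʃøn]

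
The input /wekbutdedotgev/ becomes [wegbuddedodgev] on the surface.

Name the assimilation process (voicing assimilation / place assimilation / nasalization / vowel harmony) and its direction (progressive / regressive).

/k/→[g] /t/→[d] /t/→[d].
Each target copies a feature from the following segment, so the direction is regressive.

voicing assimilation, regressive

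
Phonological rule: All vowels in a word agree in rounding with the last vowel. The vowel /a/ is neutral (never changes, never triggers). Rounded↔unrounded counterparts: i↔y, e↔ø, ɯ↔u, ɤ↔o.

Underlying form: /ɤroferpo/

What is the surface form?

/ɤ/ harmonizes with /o/ ([+round]) → [o]
/e/ harmonizes with /o/ ([+round]) → [ø]

[oroførpo]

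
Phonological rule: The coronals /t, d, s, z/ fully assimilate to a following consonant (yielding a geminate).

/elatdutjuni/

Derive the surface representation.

/t/ before /d/ → [d] (total assimilation)
/t/ before /j/ → [j] (total assimilation)

[eladdujjuni]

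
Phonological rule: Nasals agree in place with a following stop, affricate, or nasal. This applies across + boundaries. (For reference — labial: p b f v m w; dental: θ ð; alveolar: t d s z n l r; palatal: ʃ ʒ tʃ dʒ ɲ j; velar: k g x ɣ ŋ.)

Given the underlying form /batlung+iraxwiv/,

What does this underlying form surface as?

/n/ before /g/ (velar) → [ŋ]

[batluŋg+iraxwiv]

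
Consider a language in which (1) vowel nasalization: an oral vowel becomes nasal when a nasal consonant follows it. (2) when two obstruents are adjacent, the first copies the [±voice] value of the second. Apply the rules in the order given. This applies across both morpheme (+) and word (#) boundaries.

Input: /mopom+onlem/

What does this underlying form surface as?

[mopõm+õnlẽm]

Rule 1: /o/ before nasal /m/ → [õ]
Rule 1: /o/ before nasal /n/ → [õ]
Rule 1: /e/ before nasal /m/ → [ẽ]
After rule 1: mopõm+õnlẽm
Rule 2: no segment meets the rule's conditions; no change.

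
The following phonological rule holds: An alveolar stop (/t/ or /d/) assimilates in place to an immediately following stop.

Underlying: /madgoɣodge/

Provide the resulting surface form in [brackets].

/d/ before /g/ (velar) → [g]
/d/ before /g/ (velar) → [g]

[maggoɣogge]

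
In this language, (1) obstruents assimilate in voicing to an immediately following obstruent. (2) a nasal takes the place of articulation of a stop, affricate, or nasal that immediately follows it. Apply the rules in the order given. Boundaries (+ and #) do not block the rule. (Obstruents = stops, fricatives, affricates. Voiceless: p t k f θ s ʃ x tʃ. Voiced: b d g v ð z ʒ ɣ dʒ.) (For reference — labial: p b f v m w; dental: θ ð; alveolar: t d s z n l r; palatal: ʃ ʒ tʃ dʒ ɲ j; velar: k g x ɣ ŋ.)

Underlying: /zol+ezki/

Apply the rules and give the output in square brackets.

[zol+eski]

Rule 1: /z/ before /k/ (voiceless) → [s]
After rule 1: zol+eski
Rule 2: no segment meets the rule's conditions; no change.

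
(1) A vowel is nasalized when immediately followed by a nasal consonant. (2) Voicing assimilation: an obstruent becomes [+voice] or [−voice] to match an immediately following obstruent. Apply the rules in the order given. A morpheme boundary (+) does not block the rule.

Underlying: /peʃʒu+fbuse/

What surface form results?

[peʒʒu+vbuse]

Rule 1: no segment meets the rule's conditions; no change.
After rule 1: peʃʒu+fbuse
Rule 2: /ʃ/ before /ʒ/ (voiced) → [ʒ]
Rule 2: /f/ before /b/ (voiced) → [v]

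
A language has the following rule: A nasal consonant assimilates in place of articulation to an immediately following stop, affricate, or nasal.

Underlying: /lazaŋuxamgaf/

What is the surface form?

[lazaŋuxaŋgaf]

/m/ before /g/ (velar) → [ŋ]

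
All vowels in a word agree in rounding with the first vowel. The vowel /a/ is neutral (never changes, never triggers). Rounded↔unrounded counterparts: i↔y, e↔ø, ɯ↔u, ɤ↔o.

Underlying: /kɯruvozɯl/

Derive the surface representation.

[kɯrɯvɤzɯl]

/u/ harmonizes with /ɯ/ ([-round]) → [ɯ]
/o/ harmonizes with /ɯ/ ([-round]) → [ɤ]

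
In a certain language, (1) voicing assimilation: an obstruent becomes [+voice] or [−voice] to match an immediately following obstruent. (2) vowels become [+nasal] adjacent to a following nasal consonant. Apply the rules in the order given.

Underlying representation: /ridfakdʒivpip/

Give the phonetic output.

Rule 1: /d/ before /f/ (voiceless) → [t]
Rule 1: /k/ before /dʒ/ (voiced) → [g]
Rule 1: /v/ before /p/ (voiceless) → [f]
After rule 1: ritfagdʒifpip
Rule 2: no segment meets the rule's conditions; no change.

[ritfagdʒifpip]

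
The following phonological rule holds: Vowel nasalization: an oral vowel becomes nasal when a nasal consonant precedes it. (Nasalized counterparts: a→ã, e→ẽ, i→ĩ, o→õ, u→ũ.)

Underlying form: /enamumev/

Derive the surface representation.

/a/ after nasal /n/ → [ã]
/u/ after nasal /m/ → [ũ]
/e/ after nasal /m/ → [ẽ]

[enãmũmẽv]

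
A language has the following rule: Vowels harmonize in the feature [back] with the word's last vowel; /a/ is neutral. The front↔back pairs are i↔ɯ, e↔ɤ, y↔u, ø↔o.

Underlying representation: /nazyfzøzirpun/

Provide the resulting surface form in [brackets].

[nazufzozɯrpun]

/y/ harmonizes with /u/ ([+back]) → [u]
/ø/ harmonizes with /u/ ([+back]) → [o]
/i/ harmonizes with /u/ ([+back]) → [ɯ]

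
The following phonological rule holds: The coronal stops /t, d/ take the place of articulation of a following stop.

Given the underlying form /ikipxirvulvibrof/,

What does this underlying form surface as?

no segment meets the rule's conditions; no change.

[ikipxirvulvibrof]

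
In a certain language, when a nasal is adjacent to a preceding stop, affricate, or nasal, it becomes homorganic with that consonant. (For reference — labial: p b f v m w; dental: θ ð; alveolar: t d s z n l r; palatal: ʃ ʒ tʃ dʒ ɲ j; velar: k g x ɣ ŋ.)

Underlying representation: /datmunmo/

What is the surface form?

[datnunno]

/m/ after /t/ (alveolar) → [n]
/m/ after /n/ (alveolar) → [n]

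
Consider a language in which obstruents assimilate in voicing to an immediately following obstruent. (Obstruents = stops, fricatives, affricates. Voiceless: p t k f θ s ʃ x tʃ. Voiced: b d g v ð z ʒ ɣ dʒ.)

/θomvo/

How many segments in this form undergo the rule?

0

No segment meets the rule's conditions.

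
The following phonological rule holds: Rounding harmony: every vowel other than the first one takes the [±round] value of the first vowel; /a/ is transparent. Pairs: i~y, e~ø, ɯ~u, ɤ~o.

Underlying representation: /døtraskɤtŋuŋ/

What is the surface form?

[døtraskotŋuŋ]

/ɤ/ harmonizes with /ø/ ([+round]) → [o]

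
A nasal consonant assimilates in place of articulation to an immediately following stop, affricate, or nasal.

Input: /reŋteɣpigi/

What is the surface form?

/ŋ/ before /t/ (alveolar) → [n]

[renteɣpigi]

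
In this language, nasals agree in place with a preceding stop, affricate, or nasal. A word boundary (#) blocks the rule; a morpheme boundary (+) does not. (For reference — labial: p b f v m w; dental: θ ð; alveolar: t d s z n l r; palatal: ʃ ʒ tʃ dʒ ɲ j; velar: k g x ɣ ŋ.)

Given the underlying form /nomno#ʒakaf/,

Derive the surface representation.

/n/ after /m/ (labial) → [m]

[nommo#ʒakaf]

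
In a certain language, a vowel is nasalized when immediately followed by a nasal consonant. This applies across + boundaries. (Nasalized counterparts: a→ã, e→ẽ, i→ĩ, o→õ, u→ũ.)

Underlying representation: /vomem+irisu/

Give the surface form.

[võmẽm+irisu]

/o/ before nasal /m/ → [õ]
/e/ before nasal /m/ → [ẽ]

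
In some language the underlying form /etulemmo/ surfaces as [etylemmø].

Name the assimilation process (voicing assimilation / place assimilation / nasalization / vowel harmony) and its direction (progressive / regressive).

vowel harmony, progressive

/u/→[y] /o/→[ø].
Vowels agree with the first vowel, so the harmony is progressive.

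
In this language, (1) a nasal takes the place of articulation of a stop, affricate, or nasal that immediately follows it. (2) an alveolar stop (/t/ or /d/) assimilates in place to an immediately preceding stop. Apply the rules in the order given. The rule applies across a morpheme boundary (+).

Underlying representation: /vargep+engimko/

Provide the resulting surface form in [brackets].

Rule 1: /n/ before /g/ (velar) → [ŋ]
Rule 1: /m/ before /k/ (velar) → [ŋ]
After rule 1: vargep+eŋgiŋko
Rule 2: no segment meets the rule's conditions; no change.

[vargep+eŋgiŋko]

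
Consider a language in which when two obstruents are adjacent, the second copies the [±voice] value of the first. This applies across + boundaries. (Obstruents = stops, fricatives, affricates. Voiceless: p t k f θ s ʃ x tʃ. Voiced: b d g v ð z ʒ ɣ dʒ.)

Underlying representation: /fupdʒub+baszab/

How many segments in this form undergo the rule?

2

/dʒ/ after /p/ (voiceless) → [tʃ]
/z/ after /s/ (voiceless) → [s]
2 segments change.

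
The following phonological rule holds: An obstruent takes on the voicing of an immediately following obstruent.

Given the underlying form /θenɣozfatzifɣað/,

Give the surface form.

[θenɣosfadzivɣað]

/z/ before /f/ (voiceless) → [s]
/t/ before /z/ (voiced) → [d]
/f/ before /ɣ/ (voiced) → [v]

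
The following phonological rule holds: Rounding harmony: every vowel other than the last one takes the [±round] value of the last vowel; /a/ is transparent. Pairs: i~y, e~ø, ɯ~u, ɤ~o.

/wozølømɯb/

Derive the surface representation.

[wɤzelemɯb]

/o/ harmonizes with /ɯ/ ([-round]) → [ɤ]
/ø/ harmonizes with /ɯ/ ([-round]) → [e]
/ø/ harmonizes with /ɯ/ ([-round]) → [e]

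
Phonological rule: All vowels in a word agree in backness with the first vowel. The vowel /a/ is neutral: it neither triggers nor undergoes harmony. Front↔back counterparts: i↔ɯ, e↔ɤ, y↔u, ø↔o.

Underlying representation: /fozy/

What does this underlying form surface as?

/y/ harmonizes with /o/ ([+back]) → [u]

[fozu]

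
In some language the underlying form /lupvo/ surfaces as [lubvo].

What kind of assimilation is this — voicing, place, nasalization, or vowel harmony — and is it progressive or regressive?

voicing assimilation, regressive

/p/→[b].
Each target copies a feature from the following segment, so the direction is regressive.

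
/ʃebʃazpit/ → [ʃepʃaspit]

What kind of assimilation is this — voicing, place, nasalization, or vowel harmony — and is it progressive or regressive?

/b/→[p] /z/→[s].
Each target copies a feature from the following segment, so the direction is regressive.

voicing assimilation, regressive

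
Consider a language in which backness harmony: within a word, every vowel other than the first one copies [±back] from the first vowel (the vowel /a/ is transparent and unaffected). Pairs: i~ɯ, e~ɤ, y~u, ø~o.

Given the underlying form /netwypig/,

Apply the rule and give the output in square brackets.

[netwypig]

no segment meets the rule's conditions; no change.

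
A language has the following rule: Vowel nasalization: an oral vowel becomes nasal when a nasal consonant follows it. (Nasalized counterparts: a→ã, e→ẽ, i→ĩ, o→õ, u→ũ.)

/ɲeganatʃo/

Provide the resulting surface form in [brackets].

/a/ before nasal /n/ → [ã]

[ɲegãnatʃo]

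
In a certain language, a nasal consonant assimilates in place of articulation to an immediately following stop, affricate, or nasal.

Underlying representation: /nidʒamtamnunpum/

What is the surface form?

[nidʒantannumpum]

/m/ before /t/ (alveolar) → [n]
/m/ before /n/ (alveolar) → [n]
/n/ before /p/ (labial) → [m]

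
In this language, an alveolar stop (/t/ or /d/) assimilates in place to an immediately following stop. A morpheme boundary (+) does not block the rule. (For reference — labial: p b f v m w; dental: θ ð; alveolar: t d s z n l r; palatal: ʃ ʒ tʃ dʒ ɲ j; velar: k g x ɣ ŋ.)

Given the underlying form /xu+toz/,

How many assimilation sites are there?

0

No segment meets the rule's conditions.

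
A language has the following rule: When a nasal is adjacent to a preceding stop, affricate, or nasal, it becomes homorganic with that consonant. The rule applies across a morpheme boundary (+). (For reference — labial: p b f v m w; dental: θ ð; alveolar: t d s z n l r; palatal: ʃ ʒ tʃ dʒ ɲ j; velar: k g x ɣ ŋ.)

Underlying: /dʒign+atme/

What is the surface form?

/n/ after /g/ (velar) → [ŋ]
/m/ after /t/ (alveolar) → [n]

[dʒigŋ+atne]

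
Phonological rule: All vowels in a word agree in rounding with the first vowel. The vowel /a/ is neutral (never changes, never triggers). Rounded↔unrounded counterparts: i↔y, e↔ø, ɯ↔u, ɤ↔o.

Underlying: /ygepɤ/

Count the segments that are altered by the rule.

2

/e/ harmonizes with /y/ ([+round]) → [ø]
/ɤ/ harmonizes with /y/ ([+round]) → [o]
2 segments change.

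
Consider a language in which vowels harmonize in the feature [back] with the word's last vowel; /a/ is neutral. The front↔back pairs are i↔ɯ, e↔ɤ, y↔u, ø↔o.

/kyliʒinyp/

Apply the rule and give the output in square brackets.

no segment meets the rule's conditions; no change.

[kyliʒinyp]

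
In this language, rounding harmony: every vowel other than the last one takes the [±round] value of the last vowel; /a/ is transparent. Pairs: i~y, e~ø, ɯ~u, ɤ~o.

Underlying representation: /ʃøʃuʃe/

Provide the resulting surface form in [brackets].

/ø/ harmonizes with /e/ ([-round]) → [e]
/u/ harmonizes with /e/ ([-round]) → [ɯ]

[ʃeʃɯʃe]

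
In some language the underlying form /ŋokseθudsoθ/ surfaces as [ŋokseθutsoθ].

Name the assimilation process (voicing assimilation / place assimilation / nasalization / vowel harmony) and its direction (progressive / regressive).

voicing assimilation, regressive

/d/→[t].
Each target copies a feature from the following segment, so the direction is regressive.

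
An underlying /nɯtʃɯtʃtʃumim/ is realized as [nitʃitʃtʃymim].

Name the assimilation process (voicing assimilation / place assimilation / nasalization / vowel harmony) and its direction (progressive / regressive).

/ɯ/→[i] /ɯ/→[i] /u/→[y].
Vowels agree with the last vowel, so the harmony is regressive.

vowel harmony, regressive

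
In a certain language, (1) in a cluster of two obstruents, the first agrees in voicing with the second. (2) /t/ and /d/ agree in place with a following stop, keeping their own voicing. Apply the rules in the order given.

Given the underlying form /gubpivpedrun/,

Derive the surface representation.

Rule 1: /b/ before /p/ (voiceless) → [p]
Rule 1: /v/ before /p/ (voiceless) → [f]
After rule 1: guppifpedrun
Rule 2: no segment meets the rule's conditions; no change.

[guppifpedrun]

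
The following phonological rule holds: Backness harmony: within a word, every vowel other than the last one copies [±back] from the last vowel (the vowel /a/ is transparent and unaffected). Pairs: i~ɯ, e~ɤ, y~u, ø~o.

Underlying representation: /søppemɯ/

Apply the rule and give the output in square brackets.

[soppɤmɯ]

/ø/ harmonizes with /ɯ/ ([+back]) → [o]
/e/ harmonizes with /ɯ/ ([+back]) → [ɤ]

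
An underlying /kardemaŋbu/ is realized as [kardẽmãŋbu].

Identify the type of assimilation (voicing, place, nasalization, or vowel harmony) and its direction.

nasalization, regressive

/e/→[ẽ] /a/→[ã].
Each target copies a feature from the following segment, so the direction is regressive.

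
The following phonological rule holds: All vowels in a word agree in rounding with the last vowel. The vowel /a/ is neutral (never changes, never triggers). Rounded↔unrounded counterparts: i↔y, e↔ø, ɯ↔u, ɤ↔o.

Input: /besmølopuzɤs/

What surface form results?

/ø/ harmonizes with /ɤ/ ([-round]) → [e]
/o/ harmonizes with /ɤ/ ([-round]) → [ɤ]
/u/ harmonizes with /ɤ/ ([-round]) → [ɯ]

[besmelɤpɯzɤs]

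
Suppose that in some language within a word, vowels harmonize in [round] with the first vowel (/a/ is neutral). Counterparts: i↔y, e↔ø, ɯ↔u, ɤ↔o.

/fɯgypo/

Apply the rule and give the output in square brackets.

/y/ harmonizes with /ɯ/ ([-round]) → [i]
/o/ harmonizes with /ɯ/ ([-round]) → [ɤ]

[fɯgipɤ]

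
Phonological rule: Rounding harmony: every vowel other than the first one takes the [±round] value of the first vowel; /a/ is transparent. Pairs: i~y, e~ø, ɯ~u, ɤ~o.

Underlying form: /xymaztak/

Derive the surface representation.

no segment meets the rule's conditions; no change.

[xymaztak]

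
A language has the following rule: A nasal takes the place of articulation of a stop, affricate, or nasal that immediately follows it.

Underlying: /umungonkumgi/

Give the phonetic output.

[umuŋgoŋkuŋgi]

/n/ before /g/ (velar) → [ŋ]
/n/ before /k/ (velar) → [ŋ]
/m/ before /g/ (velar) → [ŋ]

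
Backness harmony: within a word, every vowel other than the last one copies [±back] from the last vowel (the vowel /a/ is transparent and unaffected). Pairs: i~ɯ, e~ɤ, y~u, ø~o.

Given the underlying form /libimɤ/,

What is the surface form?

[lɯbɯmɤ]

/i/ harmonizes with /ɤ/ ([+back]) → [ɯ]
/i/ harmonizes with /ɤ/ ([+back]) → [ɯ]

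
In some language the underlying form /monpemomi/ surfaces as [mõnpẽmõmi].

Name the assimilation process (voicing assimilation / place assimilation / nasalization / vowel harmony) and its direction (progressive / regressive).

/o/→[õ] /e/→[ẽ] /o/→[õ].
Each target copies a feature from the following segment, so the direction is regressive.

nasalization, regressive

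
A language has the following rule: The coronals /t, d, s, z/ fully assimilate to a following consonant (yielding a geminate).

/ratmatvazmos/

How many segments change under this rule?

/t/ before /m/ → [m] (total assimilation)
/t/ before /v/ → [v] (total assimilation)
/z/ before /m/ → [m] (total assimilation)
3 segments change.

3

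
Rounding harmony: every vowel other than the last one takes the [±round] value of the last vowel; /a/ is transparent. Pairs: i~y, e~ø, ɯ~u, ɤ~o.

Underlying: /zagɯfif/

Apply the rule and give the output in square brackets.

[zagɯfif]

no segment meets the rule's conditions; no change.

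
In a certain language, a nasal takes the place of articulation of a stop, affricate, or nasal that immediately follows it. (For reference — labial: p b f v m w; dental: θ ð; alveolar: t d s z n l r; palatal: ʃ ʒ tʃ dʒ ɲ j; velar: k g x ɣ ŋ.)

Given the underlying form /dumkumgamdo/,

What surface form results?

[duŋkuŋgando]

/m/ before /k/ (velar) → [ŋ]
/m/ before /g/ (velar) → [ŋ]
/m/ before /d/ (alveolar) → [n]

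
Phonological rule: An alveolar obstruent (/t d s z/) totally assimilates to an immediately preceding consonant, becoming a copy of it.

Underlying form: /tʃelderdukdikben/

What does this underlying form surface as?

[tʃellerrukkikben]

/d/ after /l/ → [l] (total assimilation)
/d/ after /r/ → [r] (total assimilation)
/d/ after /k/ → [k] (total assimilation)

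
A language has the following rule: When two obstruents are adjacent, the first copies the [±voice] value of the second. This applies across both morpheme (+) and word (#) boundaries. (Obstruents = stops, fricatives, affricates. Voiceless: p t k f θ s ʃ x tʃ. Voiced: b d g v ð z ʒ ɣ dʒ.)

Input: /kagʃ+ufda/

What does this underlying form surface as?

/g/ before /ʃ/ (voiceless) → [k]
/f/ before /d/ (voiced) → [v]

[kakʃ+uvda]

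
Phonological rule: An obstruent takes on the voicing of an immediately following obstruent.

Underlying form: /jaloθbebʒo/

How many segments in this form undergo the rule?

1

/θ/ before /b/ (voiced) → [ð]
1 segment changes.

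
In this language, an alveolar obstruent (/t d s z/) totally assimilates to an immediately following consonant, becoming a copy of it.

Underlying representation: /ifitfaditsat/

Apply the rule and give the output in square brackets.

/t/ before /f/ → [f] (total assimilation)
/t/ before /s/ → [s] (total assimilation)

[ififfadissat]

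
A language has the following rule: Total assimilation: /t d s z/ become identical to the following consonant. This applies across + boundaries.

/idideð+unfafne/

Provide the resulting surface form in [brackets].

no segment meets the rule's conditions; no change.

[idideð+unfafne]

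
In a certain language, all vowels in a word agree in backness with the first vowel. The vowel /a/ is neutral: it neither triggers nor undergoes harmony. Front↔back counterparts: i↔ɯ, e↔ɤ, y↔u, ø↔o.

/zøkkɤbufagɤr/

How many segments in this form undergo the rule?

3

/ɤ/ harmonizes with /ø/ ([-back]) → [e]
/u/ harmonizes with /ø/ ([-back]) → [y]
/ɤ/ harmonizes with /ø/ ([-back]) → [e]
3 segments change.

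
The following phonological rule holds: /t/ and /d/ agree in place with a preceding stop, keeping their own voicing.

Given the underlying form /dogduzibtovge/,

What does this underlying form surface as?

[dogguzibpovge]

/d/ after /g/ (velar) → [g]
/t/ after /b/ (labial) → [p]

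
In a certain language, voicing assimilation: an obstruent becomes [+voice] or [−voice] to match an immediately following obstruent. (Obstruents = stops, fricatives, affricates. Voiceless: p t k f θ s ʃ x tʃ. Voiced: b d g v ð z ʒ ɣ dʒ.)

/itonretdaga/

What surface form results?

/t/ before /d/ (voiced) → [d]

[itonreddaga]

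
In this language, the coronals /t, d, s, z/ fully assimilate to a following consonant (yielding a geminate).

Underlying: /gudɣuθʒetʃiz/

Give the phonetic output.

/d/ before /ɣ/ → [ɣ] (total assimilation)

[guɣɣuθʒetʃiz]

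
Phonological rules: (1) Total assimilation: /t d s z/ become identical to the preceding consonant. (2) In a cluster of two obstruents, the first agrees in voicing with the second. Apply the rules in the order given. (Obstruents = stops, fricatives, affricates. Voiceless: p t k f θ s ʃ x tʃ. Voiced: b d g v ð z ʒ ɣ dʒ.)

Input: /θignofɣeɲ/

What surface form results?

Rule 1: no segment meets the rule's conditions; no change.
After rule 1: θignofɣeɲ
Rule 2: /f/ before /ɣ/ (voiced) → [v]

[θignovɣeɲ]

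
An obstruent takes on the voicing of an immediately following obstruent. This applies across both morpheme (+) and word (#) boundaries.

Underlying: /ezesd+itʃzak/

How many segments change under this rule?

/s/ before /d/ (voiced) → [z]
/tʃ/ before /z/ (voiced) → [dʒ]
2 segments change.

2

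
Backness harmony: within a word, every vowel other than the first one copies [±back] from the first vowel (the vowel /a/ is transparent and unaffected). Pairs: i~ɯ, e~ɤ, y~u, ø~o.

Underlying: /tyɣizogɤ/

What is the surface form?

/o/ harmonizes with /y/ ([-back]) → [ø]
/ɤ/ harmonizes with /y/ ([-back]) → [e]

[tyɣizøge]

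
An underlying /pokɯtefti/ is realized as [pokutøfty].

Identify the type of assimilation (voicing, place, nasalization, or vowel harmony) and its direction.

vowel harmony, progressive

/ɯ/→[u] /e/→[ø] /i/→[y].
Vowels agree with the first vowel, so the harmony is progressive.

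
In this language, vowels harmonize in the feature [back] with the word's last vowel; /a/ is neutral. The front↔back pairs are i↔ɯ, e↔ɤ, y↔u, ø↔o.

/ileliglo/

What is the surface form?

[ɯlɤlɯglo]

/i/ harmonizes with /o/ ([+back]) → [ɯ]
/e/ harmonizes with /o/ ([+back]) → [ɤ]
/i/ harmonizes with /o/ ([+back]) → [ɯ]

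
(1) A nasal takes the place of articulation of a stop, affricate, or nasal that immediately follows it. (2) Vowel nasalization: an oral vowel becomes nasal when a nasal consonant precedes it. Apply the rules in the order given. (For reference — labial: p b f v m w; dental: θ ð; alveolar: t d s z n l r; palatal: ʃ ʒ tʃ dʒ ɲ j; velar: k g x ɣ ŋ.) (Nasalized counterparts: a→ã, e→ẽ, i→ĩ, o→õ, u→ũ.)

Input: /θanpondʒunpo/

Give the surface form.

[θampoɲdʒumpo]

Rule 1: /n/ before /p/ (labial) → [m]
Rule 1: /n/ before /dʒ/ (palatal) → [ɲ]
Rule 1: /n/ before /p/ (labial) → [m]
After rule 1: θampoɲdʒumpo
Rule 2: no segment meets the rule's conditions; no change.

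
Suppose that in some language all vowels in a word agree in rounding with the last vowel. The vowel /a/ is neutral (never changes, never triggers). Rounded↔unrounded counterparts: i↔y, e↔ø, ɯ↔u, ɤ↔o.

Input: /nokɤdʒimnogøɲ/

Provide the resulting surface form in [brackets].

/ɤ/ harmonizes with /ø/ ([+round]) → [o]
/i/ harmonizes with /ø/ ([+round]) → [y]

[nokodʒymnogøɲ]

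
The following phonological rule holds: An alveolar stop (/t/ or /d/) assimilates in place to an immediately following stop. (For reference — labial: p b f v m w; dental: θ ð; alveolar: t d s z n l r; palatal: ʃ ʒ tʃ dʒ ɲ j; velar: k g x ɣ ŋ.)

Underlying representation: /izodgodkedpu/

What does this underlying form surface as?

[izoggogkebpu]

/d/ before /g/ (velar) → [g]
/d/ before /k/ (velar) → [g]
/d/ before /p/ (labial) → [b]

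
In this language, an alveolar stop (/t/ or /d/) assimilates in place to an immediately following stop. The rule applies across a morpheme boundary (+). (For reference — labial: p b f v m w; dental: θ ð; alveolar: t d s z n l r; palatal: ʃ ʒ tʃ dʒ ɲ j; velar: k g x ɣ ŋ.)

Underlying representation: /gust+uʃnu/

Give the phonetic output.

no segment meets the rule's conditions; no change.

[gust+uʃnu]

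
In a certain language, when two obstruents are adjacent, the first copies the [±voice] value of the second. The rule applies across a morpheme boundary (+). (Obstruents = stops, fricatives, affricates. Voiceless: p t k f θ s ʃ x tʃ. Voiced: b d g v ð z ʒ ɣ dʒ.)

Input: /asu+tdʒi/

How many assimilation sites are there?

1

/t/ before /dʒ/ (voiced) → [d]
1 segment changes.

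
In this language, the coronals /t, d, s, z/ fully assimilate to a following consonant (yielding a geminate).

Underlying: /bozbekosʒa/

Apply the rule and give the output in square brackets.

/z/ before /b/ → [b] (total assimilation)
/s/ before /ʒ/ → [ʒ] (total assimilation)

[bobbekoʒʒa]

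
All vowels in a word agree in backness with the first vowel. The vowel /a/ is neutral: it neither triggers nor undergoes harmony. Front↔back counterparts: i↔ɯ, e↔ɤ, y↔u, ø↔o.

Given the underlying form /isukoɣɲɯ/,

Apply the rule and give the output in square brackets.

[isykøɣɲi]

/u/ harmonizes with /i/ ([-back]) → [y]
/o/ harmonizes with /i/ ([-back]) → [ø]
/ɯ/ harmonizes with /i/ ([-back]) → [i]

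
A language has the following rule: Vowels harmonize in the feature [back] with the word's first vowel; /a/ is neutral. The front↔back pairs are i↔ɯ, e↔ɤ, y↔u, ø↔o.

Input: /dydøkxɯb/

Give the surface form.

[dydøkxib]

/ɯ/ harmonizes with /y/ ([-back]) → [i]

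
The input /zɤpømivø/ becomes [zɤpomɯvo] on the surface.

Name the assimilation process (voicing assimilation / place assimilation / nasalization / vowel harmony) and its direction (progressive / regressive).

/ø/→[o] /i/→[ɯ] /ø/→[o].
Vowels agree with the first vowel, so the harmony is progressive.

vowel harmony, progressive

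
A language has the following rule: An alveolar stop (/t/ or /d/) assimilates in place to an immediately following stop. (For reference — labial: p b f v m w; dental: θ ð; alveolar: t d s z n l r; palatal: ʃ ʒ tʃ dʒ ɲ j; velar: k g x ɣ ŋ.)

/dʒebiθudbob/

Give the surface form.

/d/ before /b/ (labial) → [b]

[dʒebiθubbob]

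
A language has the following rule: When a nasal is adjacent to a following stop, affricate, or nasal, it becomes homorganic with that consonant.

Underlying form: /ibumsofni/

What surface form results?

no segment meets the rule's conditions; no change.

[ibumsofni]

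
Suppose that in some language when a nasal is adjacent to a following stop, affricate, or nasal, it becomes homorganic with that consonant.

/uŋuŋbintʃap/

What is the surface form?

/ŋ/ before /b/ (labial) → [m]
/n/ before /tʃ/ (palatal) → [ɲ]

[uŋumbiɲtʃap]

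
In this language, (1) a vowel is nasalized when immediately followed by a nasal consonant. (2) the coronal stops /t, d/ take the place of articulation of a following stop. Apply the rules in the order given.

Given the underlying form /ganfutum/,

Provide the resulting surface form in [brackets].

[gãnfutũm]

Rule 1: /a/ before nasal /n/ → [ã]
Rule 1: /u/ before nasal /m/ → [ũ]
After rule 1: gãnfutũm
Rule 2: no segment meets the rule's conditions; no change.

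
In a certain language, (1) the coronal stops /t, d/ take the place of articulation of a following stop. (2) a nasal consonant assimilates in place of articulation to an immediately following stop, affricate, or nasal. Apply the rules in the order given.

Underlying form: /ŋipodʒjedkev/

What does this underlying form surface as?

[ŋipodʒjegkev]

Rule 1: /d/ before /k/ (velar) → [g]
After rule 1: ŋipodʒjegkev
Rule 2: no segment meets the rule's conditions; no change.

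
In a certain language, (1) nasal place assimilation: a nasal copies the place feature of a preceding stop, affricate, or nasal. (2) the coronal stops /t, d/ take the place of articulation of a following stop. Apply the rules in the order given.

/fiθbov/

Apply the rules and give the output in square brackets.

[fiθbov]

Rule 1: no segment meets the rule's conditions; no change.
After rule 1: fiθbov
Rule 2: no segment meets the rule's conditions; no change.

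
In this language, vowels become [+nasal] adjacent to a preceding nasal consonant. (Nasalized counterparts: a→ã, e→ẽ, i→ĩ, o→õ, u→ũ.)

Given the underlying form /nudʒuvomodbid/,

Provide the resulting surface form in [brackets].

/u/ after nasal /n/ → [ũ]
/o/ after nasal /m/ → [õ]

[nũdʒuvomõdbid]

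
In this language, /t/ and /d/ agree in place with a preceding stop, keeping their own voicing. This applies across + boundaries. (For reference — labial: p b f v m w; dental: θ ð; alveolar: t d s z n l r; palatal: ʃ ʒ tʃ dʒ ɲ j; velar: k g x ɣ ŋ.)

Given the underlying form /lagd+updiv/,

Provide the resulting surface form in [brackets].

/d/ after /g/ (velar) → [g]
/d/ after /p/ (labial) → [b]

[lagg+upbiv]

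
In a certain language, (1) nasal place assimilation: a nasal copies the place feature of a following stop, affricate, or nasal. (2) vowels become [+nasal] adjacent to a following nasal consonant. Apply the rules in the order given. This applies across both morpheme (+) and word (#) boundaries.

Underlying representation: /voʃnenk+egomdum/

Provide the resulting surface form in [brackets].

[voʃnẽŋk+egõndũm]

Rule 1: /n/ before /k/ (velar) → [ŋ]
Rule 1: /m/ before /d/ (alveolar) → [n]
After rule 1: voʃneŋk+egondum
Rule 2: /e/ before nasal /ŋ/ → [ẽ]
Rule 2: /o/ before nasal /n/ → [õ]
Rule 2: /u/ before nasal /m/ → [ũ]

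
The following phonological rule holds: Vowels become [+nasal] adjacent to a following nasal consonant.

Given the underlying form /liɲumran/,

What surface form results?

[lĩɲũmrãn]

/i/ before nasal /ɲ/ → [ĩ]
/u/ before nasal /m/ → [ũ]
/a/ before nasal /n/ → [ã]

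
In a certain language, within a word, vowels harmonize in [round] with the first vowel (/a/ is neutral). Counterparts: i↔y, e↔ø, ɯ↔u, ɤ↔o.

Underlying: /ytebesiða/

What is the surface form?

/e/ harmonizes with /y/ ([+round]) → [ø]
/e/ harmonizes with /y/ ([+round]) → [ø]
/i/ harmonizes with /y/ ([+round]) → [y]

[ytøbøsyða]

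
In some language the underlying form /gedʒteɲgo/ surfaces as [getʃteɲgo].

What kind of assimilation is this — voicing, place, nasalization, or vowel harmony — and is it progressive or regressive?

/dʒ/→[tʃ].
Each target copies a feature from the following segment, so the direction is regressive.

voicing assimilation, regressive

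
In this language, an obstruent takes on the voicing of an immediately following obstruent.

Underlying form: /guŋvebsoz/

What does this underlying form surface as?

[guŋvepsoz]

/b/ before /s/ (voiceless) → [p]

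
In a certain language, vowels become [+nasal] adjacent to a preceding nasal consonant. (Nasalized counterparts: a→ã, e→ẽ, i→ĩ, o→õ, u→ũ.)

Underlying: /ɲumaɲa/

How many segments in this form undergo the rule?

3

/u/ after nasal /ɲ/ → [ũ]
/a/ after nasal /m/ → [ã]
/a/ after nasal /ɲ/ → [ã]
3 segments change.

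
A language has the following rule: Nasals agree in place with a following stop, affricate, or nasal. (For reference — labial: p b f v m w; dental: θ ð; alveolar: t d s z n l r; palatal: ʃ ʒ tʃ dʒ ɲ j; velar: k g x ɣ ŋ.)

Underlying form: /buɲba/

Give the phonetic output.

/ɲ/ before /b/ (labial) → [m]

[bumba]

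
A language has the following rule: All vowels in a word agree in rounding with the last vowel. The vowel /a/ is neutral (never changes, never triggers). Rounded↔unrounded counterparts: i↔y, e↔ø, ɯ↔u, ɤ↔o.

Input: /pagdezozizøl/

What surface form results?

[pagdøzozyzøl]

/e/ harmonizes with /ø/ ([+round]) → [ø]
/i/ harmonizes with /ø/ ([+round]) → [y]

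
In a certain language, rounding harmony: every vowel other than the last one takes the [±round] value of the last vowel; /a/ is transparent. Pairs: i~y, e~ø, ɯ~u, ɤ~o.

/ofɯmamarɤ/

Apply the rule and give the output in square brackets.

[ɤfɯmamarɤ]

/o/ harmonizes with /ɤ/ ([-round]) → [ɤ]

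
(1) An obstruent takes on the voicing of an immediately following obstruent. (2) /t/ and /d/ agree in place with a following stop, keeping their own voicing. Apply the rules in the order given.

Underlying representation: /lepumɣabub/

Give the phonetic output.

Rule 1: no segment meets the rule's conditions; no change.
After rule 1: lepumɣabub
Rule 2: no segment meets the rule's conditions; no change.

[lepumɣabub]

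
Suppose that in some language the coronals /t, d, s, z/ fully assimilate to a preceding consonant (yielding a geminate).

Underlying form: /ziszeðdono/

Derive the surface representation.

[zisseððono]

/z/ after /s/ → [s] (total assimilation)
/d/ after /ð/ → [ð] (total assimilation)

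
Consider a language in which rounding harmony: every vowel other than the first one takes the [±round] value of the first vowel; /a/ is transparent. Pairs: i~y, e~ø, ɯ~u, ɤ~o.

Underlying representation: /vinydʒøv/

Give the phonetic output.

[vinidʒev]

/y/ harmonizes with /i/ ([-round]) → [i]
/ø/ harmonizes with /i/ ([-round]) → [e]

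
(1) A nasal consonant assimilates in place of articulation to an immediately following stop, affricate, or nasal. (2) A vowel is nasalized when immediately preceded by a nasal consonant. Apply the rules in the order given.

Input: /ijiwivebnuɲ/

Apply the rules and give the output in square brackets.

Rule 1: no segment meets the rule's conditions; no change.
After rule 1: ijiwivebnuɲ
Rule 2: /u/ after nasal /n/ → [ũ]

[ijiwivebnũɲ]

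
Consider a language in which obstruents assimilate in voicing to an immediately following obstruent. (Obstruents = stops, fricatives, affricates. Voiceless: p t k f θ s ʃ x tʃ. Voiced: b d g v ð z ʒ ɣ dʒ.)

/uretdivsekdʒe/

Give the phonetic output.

[ureddifsegdʒe]

/t/ before /d/ (voiced) → [d]
/v/ before /s/ (voiceless) → [f]
/k/ before /dʒ/ (voiced) → [g]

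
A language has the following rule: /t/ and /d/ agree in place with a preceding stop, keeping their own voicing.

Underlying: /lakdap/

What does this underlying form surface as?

[lakgap]

/d/ after /k/ (velar) → [g]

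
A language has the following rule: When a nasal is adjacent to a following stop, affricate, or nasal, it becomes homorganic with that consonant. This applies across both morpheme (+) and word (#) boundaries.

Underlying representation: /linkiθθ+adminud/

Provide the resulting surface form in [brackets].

/n/ before /k/ (velar) → [ŋ]

[liŋkiθθ+adminud]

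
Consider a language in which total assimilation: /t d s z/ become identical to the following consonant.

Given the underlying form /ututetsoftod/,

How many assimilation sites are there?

1

/t/ before /s/ → [s] (total assimilation)
1 segment changes.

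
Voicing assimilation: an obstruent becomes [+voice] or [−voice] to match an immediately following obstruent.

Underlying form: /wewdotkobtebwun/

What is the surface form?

[wewdotkoptebwun]

/b/ before /t/ (voiceless) → [p]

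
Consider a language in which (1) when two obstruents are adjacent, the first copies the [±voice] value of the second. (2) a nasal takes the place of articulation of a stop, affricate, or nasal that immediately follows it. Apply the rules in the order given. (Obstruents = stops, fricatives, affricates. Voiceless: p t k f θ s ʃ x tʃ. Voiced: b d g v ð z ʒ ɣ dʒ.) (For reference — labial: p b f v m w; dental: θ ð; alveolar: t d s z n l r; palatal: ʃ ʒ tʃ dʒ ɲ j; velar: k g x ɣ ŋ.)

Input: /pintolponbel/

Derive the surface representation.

[pintolpombel]

Rule 1: no segment meets the rule's conditions; no change.
After rule 1: pintolponbel
Rule 2: /n/ before /b/ (labial) → [m]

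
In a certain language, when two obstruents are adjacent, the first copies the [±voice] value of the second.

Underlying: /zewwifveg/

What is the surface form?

/f/ before /v/ (voiced) → [v]

[zewwivveg]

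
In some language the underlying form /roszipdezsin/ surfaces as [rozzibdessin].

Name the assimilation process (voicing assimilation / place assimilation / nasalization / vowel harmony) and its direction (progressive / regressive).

/s/→[z] /p/→[b] /z/→[s].
Each target copies a feature from the following segment, so the direction is regressive.

voicing assimilation, regressive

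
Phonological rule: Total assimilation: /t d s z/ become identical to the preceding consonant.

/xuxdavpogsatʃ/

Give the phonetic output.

[xuxxavpoggatʃ]

/d/ after /x/ → [x] (total assimilation)
/s/ after /g/ → [g] (total assimilation)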